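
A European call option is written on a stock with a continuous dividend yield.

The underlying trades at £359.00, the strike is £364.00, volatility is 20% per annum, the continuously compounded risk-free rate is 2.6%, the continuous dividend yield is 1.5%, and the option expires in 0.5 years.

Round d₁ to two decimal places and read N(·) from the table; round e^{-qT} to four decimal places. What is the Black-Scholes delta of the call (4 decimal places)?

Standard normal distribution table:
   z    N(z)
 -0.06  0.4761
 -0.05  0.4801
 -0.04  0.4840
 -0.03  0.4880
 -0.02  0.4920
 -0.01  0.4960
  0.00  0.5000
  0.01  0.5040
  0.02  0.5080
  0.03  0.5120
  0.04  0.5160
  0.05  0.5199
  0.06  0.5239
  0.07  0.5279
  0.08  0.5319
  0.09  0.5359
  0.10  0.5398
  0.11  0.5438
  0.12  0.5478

σ√T = 0.2·√0.5 = 0.1414
d₁ = [ln(359/364) + (0.026 − 0.015 + ½·0.2²)·0.5] / (σ√T) = (-0.0138 + 0.0155) / 0.1414 = 0.0118 which rounds to 0.01
N(d₁) = N(0.01) = 0.5040
Δ_call = e^(−qT)·N(d₁) = 0.9925·0.5040 = 0.5002

0.5002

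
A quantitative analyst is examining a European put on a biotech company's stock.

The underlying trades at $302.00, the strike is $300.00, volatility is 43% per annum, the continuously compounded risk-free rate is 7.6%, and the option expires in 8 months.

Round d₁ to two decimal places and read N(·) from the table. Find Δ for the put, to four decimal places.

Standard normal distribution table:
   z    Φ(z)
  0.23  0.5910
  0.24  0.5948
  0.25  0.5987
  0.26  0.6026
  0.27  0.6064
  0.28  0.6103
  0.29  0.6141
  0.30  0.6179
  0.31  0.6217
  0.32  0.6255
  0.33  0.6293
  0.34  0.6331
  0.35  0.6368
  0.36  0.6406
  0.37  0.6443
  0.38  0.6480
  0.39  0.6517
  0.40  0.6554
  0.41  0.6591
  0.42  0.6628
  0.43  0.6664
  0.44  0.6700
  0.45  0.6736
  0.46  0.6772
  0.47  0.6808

-0.3669

T = 0.6667;  σ√T = 0.3511
ln(S/K) + (r + σ²/2)T = ln(302/300) + (0.076 + 0.43²/2)·0.6667 = 0.0066 + 0.1123 = 0.1189
d₁ = 0.1189 / 0.3511 = 0.3388 ≈ 0.34
N(d₁) = N(0.34) = 0.6331
Δ_put = N(d₁) − 1 = 0.6331 − 1 = -0.3669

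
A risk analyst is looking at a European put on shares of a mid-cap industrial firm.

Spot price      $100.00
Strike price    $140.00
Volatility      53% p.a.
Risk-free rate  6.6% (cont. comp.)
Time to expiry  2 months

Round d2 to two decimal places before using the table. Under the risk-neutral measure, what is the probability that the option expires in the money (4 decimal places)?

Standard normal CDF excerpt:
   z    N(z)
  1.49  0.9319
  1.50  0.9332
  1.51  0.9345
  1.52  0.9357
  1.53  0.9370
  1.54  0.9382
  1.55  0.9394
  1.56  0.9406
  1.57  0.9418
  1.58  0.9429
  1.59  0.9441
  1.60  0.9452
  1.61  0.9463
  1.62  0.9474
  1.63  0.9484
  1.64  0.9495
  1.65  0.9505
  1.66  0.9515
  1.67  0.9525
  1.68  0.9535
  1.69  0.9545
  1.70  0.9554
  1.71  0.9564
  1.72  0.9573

0.9463

σ√T = 0.53 × 0.4082 = 0.2164
d₁ = [ln(100/140) + (0.066 + 0.53²/2)·0.1667] / 0.2164 = [-0.3365 + 0.0344] / 0.2164 = -1.3960 which rounds to -1.40
d₂ = d₁ − σ√T = -1.3960 − 0.2164 = -1.6124 which rounds to -1.61
Risk-neutral Pr[S_T < K] = N(−d₂) = N(1.61) = 0.9463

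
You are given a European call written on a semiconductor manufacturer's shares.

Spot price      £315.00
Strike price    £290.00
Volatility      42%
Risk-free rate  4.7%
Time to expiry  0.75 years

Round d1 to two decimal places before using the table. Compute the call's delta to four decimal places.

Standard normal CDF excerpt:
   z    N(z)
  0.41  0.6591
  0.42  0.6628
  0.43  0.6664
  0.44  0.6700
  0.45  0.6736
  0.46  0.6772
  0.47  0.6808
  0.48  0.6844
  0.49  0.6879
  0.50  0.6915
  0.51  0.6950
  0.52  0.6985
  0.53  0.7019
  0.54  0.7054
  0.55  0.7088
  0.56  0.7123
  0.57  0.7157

T = 0.75;  σ√T = 0.3637
d₁ = [ln(315/290) + (0.047 + ½·0.42²)·0.75] / (σ√T) = (0.0827 + 0.1014) / 0.3637 = 0.5061 which rounds to 0.51
N(d₁) = N(0.51) = 0.6950
Δ_call = N(d₁) = 0.6950

0.6950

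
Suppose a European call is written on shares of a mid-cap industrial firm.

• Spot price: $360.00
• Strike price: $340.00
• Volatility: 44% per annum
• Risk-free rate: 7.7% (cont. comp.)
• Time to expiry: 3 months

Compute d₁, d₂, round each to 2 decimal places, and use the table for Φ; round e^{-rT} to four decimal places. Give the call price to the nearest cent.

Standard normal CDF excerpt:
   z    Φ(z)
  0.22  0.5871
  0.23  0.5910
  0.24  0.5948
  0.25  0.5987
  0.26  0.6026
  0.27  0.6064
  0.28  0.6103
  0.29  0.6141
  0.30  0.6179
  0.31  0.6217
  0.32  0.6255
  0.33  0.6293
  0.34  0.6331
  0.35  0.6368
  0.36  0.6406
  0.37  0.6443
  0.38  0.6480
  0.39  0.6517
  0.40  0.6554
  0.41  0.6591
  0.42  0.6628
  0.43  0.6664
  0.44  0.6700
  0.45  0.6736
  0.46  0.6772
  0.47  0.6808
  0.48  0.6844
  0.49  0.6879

$45.42

T = 0.25;  σ√T = 0.2200
d₁ = [ln(360/340) + (0.077 + 0.44²/2)·0.25] / 0.2200 = [0.0572 + 0.0435] / 0.2200 = 0.4573 ≈ 0.46
d₂ = d₁ − σ√T = 0.4573 − 0.2200 = 0.2373 ≈ 0.24
e^(−rT) = e^(−0.077·0.25) = 0.9809
C = 360·N(0.46) − 340·0.9809·N(0.24) = 360·0.6772 − 340·0.9809·0.5948 = 243.7920 − 198.3694 = 45.4226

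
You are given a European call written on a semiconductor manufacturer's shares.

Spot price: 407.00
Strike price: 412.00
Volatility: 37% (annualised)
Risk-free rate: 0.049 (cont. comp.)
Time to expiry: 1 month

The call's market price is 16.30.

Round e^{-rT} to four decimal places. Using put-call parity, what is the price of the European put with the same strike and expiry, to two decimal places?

e^(−rT) = e^(−0.049·0.08333) = 0.9959
Put-call parity: C − P = S − K·e^(−rT) = 407 − 412·0.9959 = 407 − 410.3108 = -3.3108
P = C − (C − P) = 16.30 − (-3.3108) = 19.6108

19.61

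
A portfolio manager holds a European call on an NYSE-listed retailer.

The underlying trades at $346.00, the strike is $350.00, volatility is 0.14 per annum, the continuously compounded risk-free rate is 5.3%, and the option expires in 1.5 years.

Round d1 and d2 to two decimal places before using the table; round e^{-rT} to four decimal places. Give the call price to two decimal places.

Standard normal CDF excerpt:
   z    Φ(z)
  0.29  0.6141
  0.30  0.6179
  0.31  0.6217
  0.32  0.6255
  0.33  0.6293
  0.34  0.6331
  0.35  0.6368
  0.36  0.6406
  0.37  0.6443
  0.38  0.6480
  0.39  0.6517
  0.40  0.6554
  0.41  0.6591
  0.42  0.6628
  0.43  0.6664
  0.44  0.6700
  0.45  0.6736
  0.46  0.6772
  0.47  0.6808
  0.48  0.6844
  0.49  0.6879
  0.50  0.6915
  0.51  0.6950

σ√T = 0.14 × 1.2247 = 0.1715
d₁ = [ln(346/350) + (0.053 + 0.14²/2)·1.5] / 0.1715 = [-0.0115 + 0.0942] / 0.1715 = 0.4823 which rounds to 0.48
d₂ = d₁ − σ√T = 0.4823 − 0.1715 = 0.3109 which rounds to 0.31
e^(−rT) = e^(−0.053·1.5) = 0.9236
N(d₁) = N(0.48) = 0.6844;  N(d₂) = N(0.31) = 0.6217
C = 346·0.6844 − 350·0.9236·0.6217 = 236.8024 − 200.9707 = 35.8317

$35.83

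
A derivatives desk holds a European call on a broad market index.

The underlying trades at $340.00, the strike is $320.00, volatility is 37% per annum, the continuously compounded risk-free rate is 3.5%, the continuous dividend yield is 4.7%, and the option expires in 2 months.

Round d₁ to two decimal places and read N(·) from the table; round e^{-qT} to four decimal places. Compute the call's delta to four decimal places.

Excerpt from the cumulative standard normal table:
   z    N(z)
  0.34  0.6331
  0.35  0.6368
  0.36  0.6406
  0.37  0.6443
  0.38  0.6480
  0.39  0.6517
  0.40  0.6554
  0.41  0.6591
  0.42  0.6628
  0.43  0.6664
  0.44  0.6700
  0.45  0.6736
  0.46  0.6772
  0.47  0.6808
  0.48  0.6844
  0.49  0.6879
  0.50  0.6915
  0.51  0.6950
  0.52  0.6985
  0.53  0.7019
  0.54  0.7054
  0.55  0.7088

T = 0.1667;  σ√T = 0.1511
d₁ = [ln(340/320) + (0.035 − 0.047 + 0.37²/2)·0.1667] / 0.1511 = [0.0606 + 0.0094] / 0.1511 = 0.4636 → 0.46
N(d₁) = N(0.46) = 0.6772
Δ_call = exp(−qT)·N(d₁) = 0.9922·0.6772 = 0.6719

0.6719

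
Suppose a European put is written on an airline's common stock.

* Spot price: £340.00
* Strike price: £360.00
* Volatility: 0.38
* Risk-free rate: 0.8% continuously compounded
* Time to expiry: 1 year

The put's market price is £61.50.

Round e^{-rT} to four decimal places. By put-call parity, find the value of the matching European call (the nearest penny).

exp(−rT) = exp(−0.008·1) = 0.9920
Put-call parity: C − P = S − K·e^(−rT) = 340 − 360·0.9920 = 340 − 357.1200 = -17.1200
C = P + (C − P) = 61.50 + (-17.1200) = 44.3800

£44.38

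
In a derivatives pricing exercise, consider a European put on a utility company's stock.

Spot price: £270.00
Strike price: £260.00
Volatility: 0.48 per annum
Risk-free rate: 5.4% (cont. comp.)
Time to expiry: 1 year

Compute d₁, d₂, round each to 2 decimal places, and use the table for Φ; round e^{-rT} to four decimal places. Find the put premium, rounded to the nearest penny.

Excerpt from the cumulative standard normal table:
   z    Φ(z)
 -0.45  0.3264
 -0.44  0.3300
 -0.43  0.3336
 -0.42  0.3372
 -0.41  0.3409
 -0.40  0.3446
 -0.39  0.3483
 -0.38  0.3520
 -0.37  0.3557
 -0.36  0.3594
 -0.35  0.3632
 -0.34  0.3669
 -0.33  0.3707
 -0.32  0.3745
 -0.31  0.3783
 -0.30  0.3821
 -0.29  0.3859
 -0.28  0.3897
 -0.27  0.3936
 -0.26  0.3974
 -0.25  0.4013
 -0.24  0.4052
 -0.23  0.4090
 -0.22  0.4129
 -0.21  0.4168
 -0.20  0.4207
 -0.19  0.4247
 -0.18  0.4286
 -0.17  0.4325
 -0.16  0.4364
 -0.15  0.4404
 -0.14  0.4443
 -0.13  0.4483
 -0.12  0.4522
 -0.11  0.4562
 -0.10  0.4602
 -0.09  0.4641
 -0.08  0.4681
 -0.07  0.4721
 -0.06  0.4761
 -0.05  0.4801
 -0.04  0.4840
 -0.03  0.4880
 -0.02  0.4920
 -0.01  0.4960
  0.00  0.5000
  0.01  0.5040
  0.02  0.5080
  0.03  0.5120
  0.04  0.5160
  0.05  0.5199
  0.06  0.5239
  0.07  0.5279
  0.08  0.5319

σ√T = 0.48·√1 = 0.4800
d₁ = [ln(270/260) + (0.054 + ½·0.48²)·1] / (σ√T) = (0.0377 + 0.1692) / 0.4800 = 0.4311 which rounds to 0.43
d₂ = 0.4311 − 0.4800 = -0.0489 which rounds to -0.05
e^(−rT) = e^(−0.054·1) = 0.9474
N(−d₂) = N(0.05) = 0.5199;  N(−d₁) = N(-0.43) = 0.3336
P = 260·0.9474·0.5199 − 270·0.3336 = 128.0638 − 90.0720 = 37.9918

£37.99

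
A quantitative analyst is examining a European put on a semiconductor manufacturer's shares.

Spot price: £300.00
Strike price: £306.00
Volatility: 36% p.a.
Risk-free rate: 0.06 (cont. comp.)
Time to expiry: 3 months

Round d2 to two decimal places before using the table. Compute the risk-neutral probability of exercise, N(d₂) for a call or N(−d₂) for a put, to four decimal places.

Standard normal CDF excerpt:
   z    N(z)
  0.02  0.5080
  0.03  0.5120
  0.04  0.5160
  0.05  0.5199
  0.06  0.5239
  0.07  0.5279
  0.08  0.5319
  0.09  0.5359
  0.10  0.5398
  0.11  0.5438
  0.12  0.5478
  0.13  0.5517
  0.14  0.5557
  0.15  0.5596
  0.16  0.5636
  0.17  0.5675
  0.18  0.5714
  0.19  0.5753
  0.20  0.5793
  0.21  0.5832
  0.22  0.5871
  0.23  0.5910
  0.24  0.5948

0.5478

T = 0.25;  σ√T = 0.1800
d₁ = [ln(300/306) + (0.06 + ½·0.36²)·0.25] / (σ√T) = (-0.0198 + 0.0312) / 0.1800 = 0.0633 ≈ 0.06
d₂ = 0.0633 − 0.1800 = -0.1167 ≈ -0.12
Risk-neutral Pr[S_T < K] = N(−d₂) = N(0.12) = 0.5478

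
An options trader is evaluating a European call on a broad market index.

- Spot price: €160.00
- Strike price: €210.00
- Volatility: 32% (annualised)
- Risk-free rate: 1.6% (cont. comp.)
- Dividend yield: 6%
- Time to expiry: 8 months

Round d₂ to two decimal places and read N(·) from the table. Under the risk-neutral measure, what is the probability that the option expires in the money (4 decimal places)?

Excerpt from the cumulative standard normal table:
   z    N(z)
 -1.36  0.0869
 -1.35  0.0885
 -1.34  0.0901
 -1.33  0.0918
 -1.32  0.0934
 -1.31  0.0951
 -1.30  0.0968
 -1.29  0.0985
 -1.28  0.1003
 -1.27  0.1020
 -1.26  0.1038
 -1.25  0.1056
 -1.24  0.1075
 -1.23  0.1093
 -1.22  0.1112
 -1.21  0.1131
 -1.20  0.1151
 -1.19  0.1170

σ√T = 0.32·√0.6667 = 0.2613
d₁ = [ln(160/210) + (0.016 − 0.06 + 0.32²/2)·0.6667] / 0.2613 = [-0.2719 + 0.0048] / 0.2613 = -1.0224 ≈ -1.02
d₂ = d₁ − σ√T = -1.0224 − 0.2613 = -1.2837 ≈ -1.28
Pr(exercise) under Q = N(d₂) = 0.1003

0.1003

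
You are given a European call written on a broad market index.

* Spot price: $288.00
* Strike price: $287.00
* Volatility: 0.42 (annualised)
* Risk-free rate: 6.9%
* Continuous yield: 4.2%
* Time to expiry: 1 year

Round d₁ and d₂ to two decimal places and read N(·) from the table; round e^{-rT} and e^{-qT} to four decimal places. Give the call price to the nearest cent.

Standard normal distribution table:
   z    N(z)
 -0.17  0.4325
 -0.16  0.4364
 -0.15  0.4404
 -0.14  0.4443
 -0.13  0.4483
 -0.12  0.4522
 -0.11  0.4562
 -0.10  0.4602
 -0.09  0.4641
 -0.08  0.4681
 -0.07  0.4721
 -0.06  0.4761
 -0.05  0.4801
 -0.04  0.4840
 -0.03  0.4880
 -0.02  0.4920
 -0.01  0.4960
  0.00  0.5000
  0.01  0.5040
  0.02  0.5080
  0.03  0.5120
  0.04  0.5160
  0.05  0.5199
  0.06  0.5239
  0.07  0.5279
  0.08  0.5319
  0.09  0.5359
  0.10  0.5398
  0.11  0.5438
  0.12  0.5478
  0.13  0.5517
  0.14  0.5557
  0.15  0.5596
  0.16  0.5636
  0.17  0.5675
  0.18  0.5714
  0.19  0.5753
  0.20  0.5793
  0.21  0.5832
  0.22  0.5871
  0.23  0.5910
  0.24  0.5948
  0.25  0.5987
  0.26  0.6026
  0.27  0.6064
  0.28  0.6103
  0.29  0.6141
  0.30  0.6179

$49.53

σ√T = 0.42·√1 = 0.4200
d₁ = [ln(288/287) + (0.069 − 0.042 + 0.42²/2)·1] / 0.4200 = [0.0035 + 0.1152] / 0.4200 = 0.2826 ≈ 0.28
d₂ = d₁ − σ√T = 0.2826 − 0.4200 = -0.1374 ≈ -0.14
exp(−qT) = exp(−0.042·1) = 0.9589;  exp(−rT) = exp(−0.069·1) = 0.9333
N(d₁) = N(0.28) = 0.6103;  N(d₂) = N(-0.14) = 0.4443
C = 288·0.9589·0.6103 − 287·0.9333·0.4443 = 168.5424 − 119.0089 = 49.5335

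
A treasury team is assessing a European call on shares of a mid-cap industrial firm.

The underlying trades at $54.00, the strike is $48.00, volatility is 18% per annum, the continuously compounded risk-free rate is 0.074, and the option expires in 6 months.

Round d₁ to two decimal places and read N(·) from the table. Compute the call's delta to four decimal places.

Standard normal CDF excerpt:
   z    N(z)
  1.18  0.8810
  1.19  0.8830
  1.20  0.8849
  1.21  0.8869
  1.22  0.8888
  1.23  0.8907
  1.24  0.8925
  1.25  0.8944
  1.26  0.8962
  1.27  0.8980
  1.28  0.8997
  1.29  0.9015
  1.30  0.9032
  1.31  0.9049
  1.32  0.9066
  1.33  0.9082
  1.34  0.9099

0.8997

σ√T = 0.18 × 0.7071 = 0.1273
d₁ = [ln(54/48) + (0.074 + 0.18²/2)·0.5] / 0.1273 = [0.1178 + 0.0451] / 0.1273 = 1.2797 → 1.28
N(d₁) = N(1.28) = 0.8997
Δ_call = N(d₁) = 0.8997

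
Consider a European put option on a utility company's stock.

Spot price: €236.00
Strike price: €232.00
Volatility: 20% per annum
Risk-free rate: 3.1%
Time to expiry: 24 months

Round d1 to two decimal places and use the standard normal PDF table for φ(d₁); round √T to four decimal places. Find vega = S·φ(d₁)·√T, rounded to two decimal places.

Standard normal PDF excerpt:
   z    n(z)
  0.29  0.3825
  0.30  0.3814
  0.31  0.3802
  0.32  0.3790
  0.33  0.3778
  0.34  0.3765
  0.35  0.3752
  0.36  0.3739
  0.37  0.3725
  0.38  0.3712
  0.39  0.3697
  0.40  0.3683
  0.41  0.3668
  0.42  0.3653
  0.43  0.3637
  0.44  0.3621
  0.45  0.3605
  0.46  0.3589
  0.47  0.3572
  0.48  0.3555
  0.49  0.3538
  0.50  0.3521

121.92

T = 2;  σ√T = 0.2828
d₁ = [ln(236/232) + (0.031 + 0.2²/2)·2] / 0.2828 = [0.0171 + 0.1020] / 0.2828 = 0.4211 → 0.42
√T = √2 = 1.4142
φ(d₁) = φ(0.42) = 0.3653
vega = S·φ(d₁)·√T = 236·0.3653·1.4142 = 121.9193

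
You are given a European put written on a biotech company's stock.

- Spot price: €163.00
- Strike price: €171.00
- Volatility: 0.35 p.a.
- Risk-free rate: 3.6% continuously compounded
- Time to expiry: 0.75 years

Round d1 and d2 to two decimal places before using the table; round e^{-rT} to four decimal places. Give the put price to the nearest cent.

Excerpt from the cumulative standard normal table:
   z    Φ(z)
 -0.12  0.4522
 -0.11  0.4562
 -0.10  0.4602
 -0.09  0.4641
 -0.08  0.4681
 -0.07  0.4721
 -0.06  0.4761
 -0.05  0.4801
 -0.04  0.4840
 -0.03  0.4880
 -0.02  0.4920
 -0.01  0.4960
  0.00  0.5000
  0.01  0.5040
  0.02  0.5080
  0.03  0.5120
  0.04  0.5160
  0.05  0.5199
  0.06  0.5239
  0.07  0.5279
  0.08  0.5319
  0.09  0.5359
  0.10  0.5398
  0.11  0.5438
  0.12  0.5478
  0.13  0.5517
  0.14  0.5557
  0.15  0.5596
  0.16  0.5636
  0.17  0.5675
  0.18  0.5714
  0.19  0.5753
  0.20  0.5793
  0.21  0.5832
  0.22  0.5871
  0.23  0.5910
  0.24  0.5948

€21.42

σ√T = 0.35 × 0.8660 = 0.3031
d₁ = [ln(163/171) + (0.036 + ½·0.35²)·0.75] / (σ√T) = (-0.0479 + 0.0729) / 0.3031 = 0.0826 which rounds to 0.08
d₂ = 0.0826 − 0.3031 = -0.2206 which rounds to -0.22
exp(−rT) = exp(−0.036·0.75) = 0.9734
N(−d₂) = N(0.22) = 0.5871;  N(−d₁) = N(-0.08) = 0.4681
P = 171·0.9734·0.5871 − 163·0.4681 = 97.7236 − 76.3003 = 21.4233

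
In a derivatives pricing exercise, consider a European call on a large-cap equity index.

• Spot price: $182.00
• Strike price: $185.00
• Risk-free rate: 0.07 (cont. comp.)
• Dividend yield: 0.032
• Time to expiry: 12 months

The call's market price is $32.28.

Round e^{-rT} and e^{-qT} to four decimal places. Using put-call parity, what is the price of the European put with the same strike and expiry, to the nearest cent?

e^(−qT) = e^(−0.032·1) = 0.9685;  e^(−rT) = e^(−0.07·1) = 0.9324
Put-call parity: C − P = S·e^(−qT) − K·e^(−rT) = 182·0.9685 − 185·0.9324 = 176.2670 − 172.4940 = 3.7730
P = C − (C − P) = 32.28 − (3.7730) = 28.5070

$28.51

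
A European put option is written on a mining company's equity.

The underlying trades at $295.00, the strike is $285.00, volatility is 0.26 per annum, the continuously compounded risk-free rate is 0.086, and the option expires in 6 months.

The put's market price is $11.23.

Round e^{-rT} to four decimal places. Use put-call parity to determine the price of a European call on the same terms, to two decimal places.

e^(−rT) = e^(−0.086·0.5) = 0.9579
Put-call parity: C − P = S − K·e^(−rT) = 295 − 285·0.9579 = 295 − 273.0015 = 21.9985
C = P + (C − P) = 11.23 + (21.9985) = 33.2285

$33.23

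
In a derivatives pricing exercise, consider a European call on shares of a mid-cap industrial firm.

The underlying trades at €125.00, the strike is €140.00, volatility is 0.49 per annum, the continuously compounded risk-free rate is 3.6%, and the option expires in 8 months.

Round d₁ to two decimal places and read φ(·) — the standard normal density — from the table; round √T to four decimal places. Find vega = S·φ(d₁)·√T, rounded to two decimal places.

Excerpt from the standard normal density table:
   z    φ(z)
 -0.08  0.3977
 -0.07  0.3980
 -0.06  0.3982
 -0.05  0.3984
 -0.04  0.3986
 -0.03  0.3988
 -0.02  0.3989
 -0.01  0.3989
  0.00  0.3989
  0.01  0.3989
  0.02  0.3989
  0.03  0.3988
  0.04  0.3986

40.71

T = 0.6667;  σ√T = 0.4001
d₁ = [ln(125/140) + (0.036 + 0.49²/2)·0.6667] / 0.4001 = [-0.1133 + 0.1040] / 0.4001 = -0.0232 → -0.02
√T = √0.6667 = 0.8165
φ(d₁) = φ(-0.02) = 0.3989
vega = S·φ(d₁)·√T = 125·0.3989·0.8165 = 40.7127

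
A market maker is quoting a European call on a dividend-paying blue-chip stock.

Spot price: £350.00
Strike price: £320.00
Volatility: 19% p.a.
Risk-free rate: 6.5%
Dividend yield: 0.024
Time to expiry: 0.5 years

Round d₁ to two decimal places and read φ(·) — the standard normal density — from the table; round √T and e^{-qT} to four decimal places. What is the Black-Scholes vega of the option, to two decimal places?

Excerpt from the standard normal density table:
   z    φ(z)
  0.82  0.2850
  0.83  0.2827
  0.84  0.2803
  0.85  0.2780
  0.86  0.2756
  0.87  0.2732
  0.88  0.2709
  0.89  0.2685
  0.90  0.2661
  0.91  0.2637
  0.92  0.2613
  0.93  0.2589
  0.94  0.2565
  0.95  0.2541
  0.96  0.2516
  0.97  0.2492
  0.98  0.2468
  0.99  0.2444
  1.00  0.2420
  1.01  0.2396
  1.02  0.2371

65.66

σ√T = 0.19·√0.5 = 0.1344
d₁ = [ln(350/320) + (0.065 − 0.024 + 0.19²/2)·0.5] / 0.1344 = [0.0896 + 0.0295] / 0.1344 = 0.8868 → 0.89
√T = √0.5 = 0.7071
φ(d₁) = φ(0.89) = 0.2685
e^(−qT) = e^(−0.024·0.5) = 0.9881
vega = S·e^(−qT)·φ(d₁)·√T = 350·0.9881·0.2685·0.7071 = 65.6590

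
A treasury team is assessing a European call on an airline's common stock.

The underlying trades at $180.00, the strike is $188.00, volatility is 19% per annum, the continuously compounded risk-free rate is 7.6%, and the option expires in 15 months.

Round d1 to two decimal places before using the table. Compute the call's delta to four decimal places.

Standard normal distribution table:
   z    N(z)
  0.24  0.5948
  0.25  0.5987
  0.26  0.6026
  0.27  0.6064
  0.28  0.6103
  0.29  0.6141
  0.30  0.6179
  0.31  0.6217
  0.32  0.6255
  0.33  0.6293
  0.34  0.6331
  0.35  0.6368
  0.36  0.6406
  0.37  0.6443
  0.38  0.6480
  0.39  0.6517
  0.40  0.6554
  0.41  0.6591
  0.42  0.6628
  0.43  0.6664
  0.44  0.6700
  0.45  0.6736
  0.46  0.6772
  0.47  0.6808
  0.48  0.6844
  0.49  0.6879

0.6368

σ√T = 0.19 × 1.1180 = 0.2124
ln(S/K) + (r + σ²/2)T = ln(180/188) + (0.076 + 0.19²/2)·1.25 = -0.0435 + 0.1176 = 0.0741
d₁ = 0.0741 / 0.2124 = 0.3487 which rounds to 0.35
N(d₁) = N(0.35) = 0.6368
Δ_call = N(d₁) = 0.6368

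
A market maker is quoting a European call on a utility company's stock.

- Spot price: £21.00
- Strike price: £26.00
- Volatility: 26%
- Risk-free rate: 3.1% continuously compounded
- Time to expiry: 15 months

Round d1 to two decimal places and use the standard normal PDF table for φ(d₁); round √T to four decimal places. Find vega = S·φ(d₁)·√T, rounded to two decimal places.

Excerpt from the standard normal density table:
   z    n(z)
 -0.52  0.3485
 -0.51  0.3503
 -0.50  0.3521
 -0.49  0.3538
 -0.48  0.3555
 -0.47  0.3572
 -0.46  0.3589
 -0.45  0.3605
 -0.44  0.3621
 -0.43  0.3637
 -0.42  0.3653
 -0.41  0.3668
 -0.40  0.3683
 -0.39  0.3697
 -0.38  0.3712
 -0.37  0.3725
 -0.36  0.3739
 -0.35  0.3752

8.43

σ√T = 0.26 × 1.1180 = 0.2907
d₁ = [ln(21/26) + (0.031 + ½·0.26²)·1.25] / (σ√T) = (-0.2136 + 0.0810) / 0.2907 = -0.4561 ⇒ -0.46
√T = √1.25 = 1.1180
φ(d₁) = φ(-0.46) = 0.3589
vega = S·φ(d₁)·√T = 21·0.3589·1.1180 = 8.4263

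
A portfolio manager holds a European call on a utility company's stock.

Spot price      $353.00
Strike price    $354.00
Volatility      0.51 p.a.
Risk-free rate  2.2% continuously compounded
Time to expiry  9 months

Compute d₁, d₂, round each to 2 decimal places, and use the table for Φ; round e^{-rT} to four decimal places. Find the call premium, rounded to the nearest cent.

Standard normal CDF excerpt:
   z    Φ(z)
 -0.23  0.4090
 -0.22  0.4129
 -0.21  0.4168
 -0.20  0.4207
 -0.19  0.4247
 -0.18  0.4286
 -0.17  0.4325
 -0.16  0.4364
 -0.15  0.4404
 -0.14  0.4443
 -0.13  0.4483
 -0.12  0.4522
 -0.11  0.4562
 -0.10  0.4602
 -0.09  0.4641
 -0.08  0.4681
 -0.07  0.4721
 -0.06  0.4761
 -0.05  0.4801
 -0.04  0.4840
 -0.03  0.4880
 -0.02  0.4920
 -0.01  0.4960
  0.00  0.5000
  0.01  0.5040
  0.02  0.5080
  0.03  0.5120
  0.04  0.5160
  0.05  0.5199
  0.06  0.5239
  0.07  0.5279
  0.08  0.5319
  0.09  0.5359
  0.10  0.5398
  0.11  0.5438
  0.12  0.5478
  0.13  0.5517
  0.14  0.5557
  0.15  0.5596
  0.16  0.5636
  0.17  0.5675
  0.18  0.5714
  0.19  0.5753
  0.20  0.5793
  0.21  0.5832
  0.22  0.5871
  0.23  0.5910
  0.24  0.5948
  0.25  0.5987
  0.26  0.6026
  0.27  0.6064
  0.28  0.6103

T = 0.75;  σ√T = 0.4417
d₁ = [ln(353/354) + (0.022 + 0.51²/2)·0.75] / 0.4417 = [-0.0028 + 0.1140] / 0.4417 = 0.2518 which rounds to 0.25
d₂ = d₁ − σ√T = 0.2518 − 0.4417 = -0.1899 which rounds to -0.19
exp(−rT) = exp(−0.022·0.75) = 0.9836
N(d₁) = N(0.25) = 0.5987;  N(d₂) = N(-0.19) = 0.4247
C = 353·0.5987 − 354·0.9836·0.4247 = 211.3411 − 147.8782 = 63.4629

$63.46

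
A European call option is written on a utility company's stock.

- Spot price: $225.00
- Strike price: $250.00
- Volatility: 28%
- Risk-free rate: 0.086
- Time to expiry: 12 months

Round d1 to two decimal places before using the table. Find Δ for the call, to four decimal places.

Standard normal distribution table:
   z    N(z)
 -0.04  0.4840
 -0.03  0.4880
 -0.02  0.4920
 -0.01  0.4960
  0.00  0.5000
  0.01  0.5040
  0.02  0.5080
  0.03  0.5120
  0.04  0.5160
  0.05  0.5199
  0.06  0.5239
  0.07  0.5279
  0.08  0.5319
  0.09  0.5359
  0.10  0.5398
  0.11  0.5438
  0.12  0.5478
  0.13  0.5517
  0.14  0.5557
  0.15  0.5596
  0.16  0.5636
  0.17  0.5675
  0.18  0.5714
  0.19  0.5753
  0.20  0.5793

T = 1;  σ√T = 0.2800
d₁ = [ln(225/250) + (0.086 + 0.28²/2)·1] / 0.2800 = [-0.1054 + 0.1252] / 0.2800 = 0.0709 ≈ 0.07
N(d₁) = N(0.07) = 0.5279
Δ_call = N(d₁) = 0.5279

0.5279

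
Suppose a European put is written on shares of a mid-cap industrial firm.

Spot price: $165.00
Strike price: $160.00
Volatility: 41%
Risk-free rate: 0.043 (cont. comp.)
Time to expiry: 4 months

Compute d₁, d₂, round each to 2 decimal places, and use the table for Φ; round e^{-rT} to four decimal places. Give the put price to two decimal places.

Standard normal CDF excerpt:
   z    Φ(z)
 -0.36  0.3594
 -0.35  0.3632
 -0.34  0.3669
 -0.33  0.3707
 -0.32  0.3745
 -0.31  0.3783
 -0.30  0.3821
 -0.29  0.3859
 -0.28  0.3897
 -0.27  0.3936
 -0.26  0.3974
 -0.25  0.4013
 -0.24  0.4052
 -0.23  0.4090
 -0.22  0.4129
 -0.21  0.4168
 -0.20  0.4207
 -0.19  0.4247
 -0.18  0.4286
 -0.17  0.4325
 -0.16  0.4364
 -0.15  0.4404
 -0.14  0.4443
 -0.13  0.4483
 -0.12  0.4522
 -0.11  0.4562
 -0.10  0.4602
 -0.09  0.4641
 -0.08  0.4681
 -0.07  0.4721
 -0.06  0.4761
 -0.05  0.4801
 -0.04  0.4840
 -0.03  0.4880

σ√T = 0.41 × 0.5774 = 0.2367
d₁ = [ln(165/160) + (0.043 + ½·0.41²)·0.3333] / (σ√T) = (0.0308 + 0.0423) / 0.2367 = 0.3089 ⇒ 0.31
d₂ = 0.3089 − 0.2367 = 0.0722 ⇒ 0.07
exp(−rT) = exp(−0.043·0.3333) = 0.9858
N(−d₂) = N(-0.07) = 0.4721;  N(−d₁) = N(-0.31) = 0.3783
P = 160·0.9858·0.4721 − 165·0.3783 = 74.4634 − 62.4195 = 12.0439

$12.04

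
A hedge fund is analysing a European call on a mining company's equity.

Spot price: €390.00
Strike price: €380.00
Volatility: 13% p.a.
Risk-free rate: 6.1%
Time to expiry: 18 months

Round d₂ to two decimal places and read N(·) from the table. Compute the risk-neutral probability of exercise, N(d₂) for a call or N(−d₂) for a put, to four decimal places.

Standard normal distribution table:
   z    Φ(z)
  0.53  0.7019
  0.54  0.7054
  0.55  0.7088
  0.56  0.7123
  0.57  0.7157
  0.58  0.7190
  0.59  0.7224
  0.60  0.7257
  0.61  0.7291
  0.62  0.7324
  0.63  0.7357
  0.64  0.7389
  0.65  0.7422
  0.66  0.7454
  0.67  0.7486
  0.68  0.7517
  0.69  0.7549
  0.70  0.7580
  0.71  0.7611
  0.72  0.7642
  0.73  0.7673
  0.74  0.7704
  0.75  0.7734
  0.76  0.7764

0.7454

σ√T = 0.13 × 1.2247 = 0.1592
d₁ = [ln(390/380) + (0.061 + ½·0.13²)·1.5] / (σ√T) = (0.0260 + 0.1042) / 0.1592 = 0.8174 → 0.82
d₂ = 0.8174 − 0.1592 = 0.6582 → 0.66
Pr(exercise) under Q = N(d₂) = 0.7454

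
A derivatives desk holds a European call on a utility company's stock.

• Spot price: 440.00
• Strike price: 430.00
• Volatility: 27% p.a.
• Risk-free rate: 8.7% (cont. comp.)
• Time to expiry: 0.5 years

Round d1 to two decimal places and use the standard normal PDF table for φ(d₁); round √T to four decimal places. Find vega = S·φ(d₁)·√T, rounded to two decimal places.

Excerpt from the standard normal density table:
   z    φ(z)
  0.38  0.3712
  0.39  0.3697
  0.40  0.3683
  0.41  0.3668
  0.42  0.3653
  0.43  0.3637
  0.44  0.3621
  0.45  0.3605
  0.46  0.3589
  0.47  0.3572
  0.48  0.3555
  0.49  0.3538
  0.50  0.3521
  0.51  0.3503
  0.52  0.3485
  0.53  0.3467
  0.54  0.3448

112.66

σ√T = 0.27·√0.5 = 0.1909
d₁ = [ln(440/430) + (0.087 + 0.27²/2)·0.5] / 0.1909 = [0.0230 + 0.0617] / 0.1909 = 0.4437 which rounds to 0.44
√T = √0.5 = 0.7071
φ(d₁) = φ(0.44) = 0.3621
vega = S·φ(d₁)·√T = 440·0.3621·0.7071 = 112.6580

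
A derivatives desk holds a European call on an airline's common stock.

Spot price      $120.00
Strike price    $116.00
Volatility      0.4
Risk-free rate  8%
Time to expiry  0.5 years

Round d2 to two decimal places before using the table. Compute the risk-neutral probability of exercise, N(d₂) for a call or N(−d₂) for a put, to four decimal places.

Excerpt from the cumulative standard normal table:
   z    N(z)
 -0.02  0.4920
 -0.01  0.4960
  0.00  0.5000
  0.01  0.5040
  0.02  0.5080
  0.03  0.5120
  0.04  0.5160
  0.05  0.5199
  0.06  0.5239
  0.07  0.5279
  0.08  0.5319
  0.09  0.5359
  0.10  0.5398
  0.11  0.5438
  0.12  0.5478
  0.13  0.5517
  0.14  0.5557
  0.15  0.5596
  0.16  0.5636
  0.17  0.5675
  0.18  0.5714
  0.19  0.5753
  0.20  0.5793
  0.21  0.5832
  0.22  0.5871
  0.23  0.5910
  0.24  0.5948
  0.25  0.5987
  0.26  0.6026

T = 0.5;  σ√T = 0.2828
d₁ = [ln(120/116) + (0.08 + 0.4²/2)·0.5] / 0.2828 = [0.0339 + 0.0800] / 0.2828 = 0.4027 ⇒ 0.40
d₂ = d₁ − σ√T = 0.4027 − 0.2828 = 0.1199 ⇒ 0.12
Risk-neutral Pr[S_T > K] = N(d₂) = N(0.12) = 0.5478

0.5478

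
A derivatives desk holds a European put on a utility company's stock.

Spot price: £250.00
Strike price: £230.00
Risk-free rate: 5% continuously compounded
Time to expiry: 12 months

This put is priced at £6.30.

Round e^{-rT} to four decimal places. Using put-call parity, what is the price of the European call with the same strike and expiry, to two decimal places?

e^(−rT) = e^(−0.05·1) = 0.9512
Put-call parity: C − P = S − K·e^(−rT) = 250 − 230·0.9512 = 250 − 218.7760 = 31.2240
C = P + (C − P) = 6.30 + (31.2240) = 37.5240

£37.52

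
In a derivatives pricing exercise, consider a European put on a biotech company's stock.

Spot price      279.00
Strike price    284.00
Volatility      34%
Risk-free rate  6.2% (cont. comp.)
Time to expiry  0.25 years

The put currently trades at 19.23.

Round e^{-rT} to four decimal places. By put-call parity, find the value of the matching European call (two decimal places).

18.60

exp(−rT) = exp(−0.062·0.25) = 0.9846
Put-call parity: C − P = S − K·e^(−rT) = 279 − 284·0.9846 = 279 − 279.6264 = -0.6264
C = P + (C − P) = 19.23 + (-0.6264) = 18.6036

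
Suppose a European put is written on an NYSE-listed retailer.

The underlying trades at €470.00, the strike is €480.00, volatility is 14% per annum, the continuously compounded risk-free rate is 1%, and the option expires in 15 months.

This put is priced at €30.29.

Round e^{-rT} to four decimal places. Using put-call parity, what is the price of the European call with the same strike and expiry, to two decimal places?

exp(−rT) = exp(−0.01·1.25) = 0.9876
Put-call parity: C − P = S − K·e^(−rT) = 470 − 480·0.9876 = 470 − 474.0480 = -4.0480
C = P + (C − P) = 30.29 + (-4.0480) = 26.2420

€26.24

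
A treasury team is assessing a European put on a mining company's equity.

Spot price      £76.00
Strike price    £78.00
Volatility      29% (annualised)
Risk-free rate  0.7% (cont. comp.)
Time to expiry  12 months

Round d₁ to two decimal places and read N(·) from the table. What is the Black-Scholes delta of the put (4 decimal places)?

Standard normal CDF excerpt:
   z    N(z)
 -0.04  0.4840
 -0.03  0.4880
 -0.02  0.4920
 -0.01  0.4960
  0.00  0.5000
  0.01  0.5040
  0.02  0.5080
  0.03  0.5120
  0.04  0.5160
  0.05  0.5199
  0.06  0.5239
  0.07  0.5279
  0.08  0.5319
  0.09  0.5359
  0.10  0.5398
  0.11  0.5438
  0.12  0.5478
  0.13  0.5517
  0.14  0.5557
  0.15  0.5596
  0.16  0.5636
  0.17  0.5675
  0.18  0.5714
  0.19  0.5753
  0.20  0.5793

σ√T = 0.29 × 1.0000 = 0.2900
ln(S/K) + (r + σ²/2)T = ln(76/78) + (0.007 + 0.29²/2)·1 = -0.0260 + 0.0490 = 0.0231
d₁ = 0.0231 / 0.2900 = 0.0796 which rounds to 0.08
N(d₁) = N(0.08) = 0.5319
Δ_put = N(d₁) − 1 = 0.5319 − 1 = -0.4681

-0.4681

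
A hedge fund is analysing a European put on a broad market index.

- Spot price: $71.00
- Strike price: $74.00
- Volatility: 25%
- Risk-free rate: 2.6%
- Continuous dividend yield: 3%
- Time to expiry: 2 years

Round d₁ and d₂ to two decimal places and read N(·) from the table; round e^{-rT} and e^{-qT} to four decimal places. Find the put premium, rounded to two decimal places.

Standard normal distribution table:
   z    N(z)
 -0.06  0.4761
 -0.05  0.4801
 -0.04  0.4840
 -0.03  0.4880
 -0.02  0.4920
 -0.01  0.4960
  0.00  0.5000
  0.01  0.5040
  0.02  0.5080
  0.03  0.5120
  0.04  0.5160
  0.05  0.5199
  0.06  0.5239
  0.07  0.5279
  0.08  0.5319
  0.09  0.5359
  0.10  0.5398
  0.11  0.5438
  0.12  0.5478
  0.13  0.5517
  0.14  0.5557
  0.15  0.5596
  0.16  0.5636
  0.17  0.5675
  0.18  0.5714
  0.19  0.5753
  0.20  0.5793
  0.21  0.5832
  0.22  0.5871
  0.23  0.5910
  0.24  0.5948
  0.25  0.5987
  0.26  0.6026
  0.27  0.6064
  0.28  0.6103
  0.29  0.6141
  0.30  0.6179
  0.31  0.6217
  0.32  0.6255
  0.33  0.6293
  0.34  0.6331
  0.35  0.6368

$11.58

T = 2;  σ√T = 0.3536
d₁ = [ln(71/74) + (0.026 − 0.03 + ½·0.25²)·2] / (σ√T) = (-0.0414 + 0.0545) / 0.3536 = 0.0371 which rounds to 0.04
d₂ = 0.0371 − 0.3536 = -0.3165 which rounds to -0.32
exp(−qT) = exp(−0.03·2) = 0.9418;  exp(−rT) = exp(−0.026·2) = 0.9493
P = 74·0.9493·N(0.32) − 71·0.9418·N(-0.04) = 74·0.9493·0.6255 − 71·0.9418·0.4840 = 43.9402 − 32.3640 = 11.5762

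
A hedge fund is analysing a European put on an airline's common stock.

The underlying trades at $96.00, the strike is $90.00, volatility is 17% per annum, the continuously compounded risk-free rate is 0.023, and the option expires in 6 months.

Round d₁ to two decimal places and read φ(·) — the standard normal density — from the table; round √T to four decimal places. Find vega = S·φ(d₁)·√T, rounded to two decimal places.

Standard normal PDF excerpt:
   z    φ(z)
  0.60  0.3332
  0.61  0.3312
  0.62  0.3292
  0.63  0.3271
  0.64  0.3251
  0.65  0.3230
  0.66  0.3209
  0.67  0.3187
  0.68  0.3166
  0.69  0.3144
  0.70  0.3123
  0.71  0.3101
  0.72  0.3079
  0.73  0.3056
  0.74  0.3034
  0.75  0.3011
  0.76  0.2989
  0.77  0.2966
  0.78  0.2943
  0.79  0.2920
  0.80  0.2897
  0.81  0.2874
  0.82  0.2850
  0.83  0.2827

σ√T = 0.17 × 0.7071 = 0.1202
ln(S/K) + (r + σ²/2)T = ln(96/90) + (0.023 + 0.17²/2)·0.5 = 0.0645 + 0.0187 = 0.0833
d₁ = 0.0833 / 0.1202 = 0.6927 ⇒ 0.69
√T = √0.5 = 0.7071
φ(d₁) = φ(0.69) = 0.3144
vega = S·φ(d₁)·√T = 96·0.3144·0.7071 = 21.3420

21.34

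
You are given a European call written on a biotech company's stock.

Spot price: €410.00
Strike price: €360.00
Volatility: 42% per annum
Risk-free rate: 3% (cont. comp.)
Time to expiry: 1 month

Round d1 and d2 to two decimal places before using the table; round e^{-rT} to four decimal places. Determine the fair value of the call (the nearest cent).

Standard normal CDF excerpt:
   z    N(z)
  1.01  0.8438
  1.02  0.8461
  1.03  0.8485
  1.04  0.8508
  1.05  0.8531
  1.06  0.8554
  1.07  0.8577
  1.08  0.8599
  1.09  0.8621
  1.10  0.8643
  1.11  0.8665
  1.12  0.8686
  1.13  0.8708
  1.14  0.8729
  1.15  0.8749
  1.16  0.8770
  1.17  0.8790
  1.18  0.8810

σ√T = 0.42 × 0.2887 = 0.1212
d₁ = [ln(410/360) + (0.03 + ½·0.42²)·0.08333] / (σ√T) = (0.1301 + 0.0098) / 0.1212 = 1.1539 ⇒ 1.15
d₂ = 1.1539 − 0.1212 = 1.0327 ⇒ 1.03
e^(−rT) = e^(−0.03·0.08333) = 0.9975
N(d₁) = N(1.15) = 0.8749;  N(d₂) = N(1.03) = 0.8485
C = 410·0.8749 − 360·0.9975·0.8485 = 358.7090 − 304.6964 = 54.0126

€54.01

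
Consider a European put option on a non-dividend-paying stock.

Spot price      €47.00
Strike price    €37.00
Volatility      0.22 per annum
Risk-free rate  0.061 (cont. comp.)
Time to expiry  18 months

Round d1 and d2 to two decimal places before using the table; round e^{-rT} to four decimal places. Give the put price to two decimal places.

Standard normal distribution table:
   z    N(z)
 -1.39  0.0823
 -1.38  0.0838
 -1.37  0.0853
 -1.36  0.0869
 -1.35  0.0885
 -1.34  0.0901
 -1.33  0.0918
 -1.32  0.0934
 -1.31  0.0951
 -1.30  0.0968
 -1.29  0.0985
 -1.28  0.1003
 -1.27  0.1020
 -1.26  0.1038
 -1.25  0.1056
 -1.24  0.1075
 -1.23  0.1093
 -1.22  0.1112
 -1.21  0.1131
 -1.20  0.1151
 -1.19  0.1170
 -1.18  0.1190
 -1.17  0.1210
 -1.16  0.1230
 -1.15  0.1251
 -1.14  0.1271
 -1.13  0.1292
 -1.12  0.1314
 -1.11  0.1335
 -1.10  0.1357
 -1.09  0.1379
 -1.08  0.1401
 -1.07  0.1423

σ√T = 0.22·√1.5 = 0.2694
d₁ = [ln(47/37) + (0.061 + 0.22²/2)·1.5] / 0.2694 = [0.2392 + 0.1278] / 0.2694 = 1.3622 → 1.36
d₂ = d₁ − σ√T = 1.3622 − 0.2694 = 1.0927 → 1.09
exp(−rT) = exp(−0.061·1.5) = 0.9126
P = 37·0.9126·N(-1.09) − 47·N(-1.36) = 37·0.9126·0.1379 − 47·0.0869 = 4.6564 − 4.0843 = 0.5721

€0.57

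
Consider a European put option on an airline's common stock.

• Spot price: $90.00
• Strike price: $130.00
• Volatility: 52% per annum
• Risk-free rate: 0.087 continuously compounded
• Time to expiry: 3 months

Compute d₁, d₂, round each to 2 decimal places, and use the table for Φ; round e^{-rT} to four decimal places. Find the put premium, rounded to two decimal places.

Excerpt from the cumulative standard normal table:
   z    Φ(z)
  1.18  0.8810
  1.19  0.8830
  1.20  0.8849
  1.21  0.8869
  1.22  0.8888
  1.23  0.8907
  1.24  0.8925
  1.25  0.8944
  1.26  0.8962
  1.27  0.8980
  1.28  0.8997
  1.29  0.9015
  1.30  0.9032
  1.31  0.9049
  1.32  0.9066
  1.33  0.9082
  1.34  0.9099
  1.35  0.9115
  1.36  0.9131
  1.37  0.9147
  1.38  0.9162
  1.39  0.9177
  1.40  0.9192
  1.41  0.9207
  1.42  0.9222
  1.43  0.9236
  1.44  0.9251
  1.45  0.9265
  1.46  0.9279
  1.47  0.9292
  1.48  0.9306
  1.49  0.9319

$38.39

σ√T = 0.52 × 0.5000 = 0.2600
d₁ = [ln(90/130) + (0.087 + ½·0.52²)·0.25] / (σ√T) = (-0.3677 + 0.0556) / 0.2600 = -1.2007 ≈ -1.20
d₂ = -1.2007 − 0.2600 = -1.4607 ≈ -1.46
e^(−rT) = e^(−0.087·0.25) = 0.9785
P = 130·0.9785·N(1.46) − 90·N(1.20) = 130·0.9785·0.9279 − 90·0.8849 = 118.0335 − 79.6410 = 38.3925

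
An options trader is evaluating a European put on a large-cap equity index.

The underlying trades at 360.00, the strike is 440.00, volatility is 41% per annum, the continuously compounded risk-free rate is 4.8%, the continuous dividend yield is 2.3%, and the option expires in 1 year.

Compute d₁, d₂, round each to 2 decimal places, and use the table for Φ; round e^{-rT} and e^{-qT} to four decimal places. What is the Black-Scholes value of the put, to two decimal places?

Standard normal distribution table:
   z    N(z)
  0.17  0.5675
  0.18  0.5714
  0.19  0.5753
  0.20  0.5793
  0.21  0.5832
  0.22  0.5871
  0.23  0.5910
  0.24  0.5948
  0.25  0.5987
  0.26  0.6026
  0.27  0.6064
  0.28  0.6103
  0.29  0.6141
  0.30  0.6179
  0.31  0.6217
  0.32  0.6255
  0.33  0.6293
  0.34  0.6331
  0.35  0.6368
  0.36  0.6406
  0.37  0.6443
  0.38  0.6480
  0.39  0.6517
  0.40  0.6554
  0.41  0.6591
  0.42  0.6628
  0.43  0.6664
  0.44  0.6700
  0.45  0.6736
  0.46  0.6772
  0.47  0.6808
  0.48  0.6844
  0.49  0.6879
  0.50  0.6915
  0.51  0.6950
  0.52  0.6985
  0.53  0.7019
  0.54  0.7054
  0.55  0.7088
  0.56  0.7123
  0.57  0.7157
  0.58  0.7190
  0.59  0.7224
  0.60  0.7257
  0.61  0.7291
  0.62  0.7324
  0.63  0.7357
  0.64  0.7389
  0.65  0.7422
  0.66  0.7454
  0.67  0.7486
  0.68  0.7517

101.97

T = 1;  σ√T = 0.4100
ln(S/K) + (r − q + σ²/2)T = ln(360/440) + (0.048 − 0.023 + 0.41²/2)·1 = -0.2007 + 0.1090 = -0.0916
d₁ = -0.0916 / 0.4100 = -0.2235 → -0.22
d₂ = d₁ − σ√T = -0.2235 − 0.4100 = -0.6335 → -0.63
e^(−qT) = e^(−0.023·1) = 0.9773;  e^(−rT) = e^(−0.048·1) = 0.9531
N(−d₂) = N(0.63) = 0.7357;  N(−d₁) = N(0.22) = 0.5871
P = 440·0.9531·0.7357 − 360·0.9773·0.5871 = 308.5261 − 206.5582 = 101.9679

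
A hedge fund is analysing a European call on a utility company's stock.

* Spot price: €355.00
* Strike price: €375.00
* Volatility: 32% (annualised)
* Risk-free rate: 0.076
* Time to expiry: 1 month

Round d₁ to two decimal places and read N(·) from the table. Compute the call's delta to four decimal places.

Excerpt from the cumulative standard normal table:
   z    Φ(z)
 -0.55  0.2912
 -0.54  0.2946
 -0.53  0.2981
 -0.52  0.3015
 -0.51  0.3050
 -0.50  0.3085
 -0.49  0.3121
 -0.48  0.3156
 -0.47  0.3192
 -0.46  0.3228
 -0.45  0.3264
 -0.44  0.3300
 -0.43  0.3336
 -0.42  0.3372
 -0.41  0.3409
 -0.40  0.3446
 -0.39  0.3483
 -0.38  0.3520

0.3156

σ√T = 0.32 × 0.2887 = 0.0924
d₁ = [ln(355/375) + (0.076 + 0.32²/2)·0.08333] / 0.0924 = [-0.0548 + 0.0106] / 0.0924 = -0.4786 ⇒ -0.48
N(d₁) = N(-0.48) = 0.3156
Δ_call = N(d₁) = 0.3156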